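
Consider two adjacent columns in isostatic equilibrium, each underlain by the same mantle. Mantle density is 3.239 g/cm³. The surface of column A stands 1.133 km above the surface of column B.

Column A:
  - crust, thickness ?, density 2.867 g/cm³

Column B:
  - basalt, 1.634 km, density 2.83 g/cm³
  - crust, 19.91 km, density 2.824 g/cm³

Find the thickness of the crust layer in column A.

Take the compensation level at the base of the deeper column (depth z_c below the surface of column A) and equate Σ ρ_i t_i down to z_c; mantle fills any gap and the z_c terms cancel.
Column A: x×2.867 + (z_c − 0 − x)×3.239
Column B: 1.133×0 + 1.634×2.83 + 19.91×2.824 + (z_c − 1.133 − 21.544)×3.239
The z_c×3.239 term appears on both sides and cancels. Collect the known terms of each column as K = Σ(ρt)_known − 3.239 × (depth of known layers): K_A = 0 − 3.239×0 = 0; K_B = 60.85006 − 3.239×(1.133 + 21.544) = −12.600743.
Balance: K_A − x×(3.239 − 2.867) = K_B, so x = (K_A − K_B)/(3.239 − 2.867) = 12.6007/0.372 = 33.9 km.

33.9 km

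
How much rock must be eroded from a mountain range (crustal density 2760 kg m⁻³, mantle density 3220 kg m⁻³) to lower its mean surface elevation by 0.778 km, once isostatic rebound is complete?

Net drop Δ = e − u = e − e ρ_c/ρ_m = e (ρ_m − ρ_c)/ρ_m.
e = Δ ρ_m/(ρ_m − ρ_c) = 0.778 km × 3220/460 = 5.45 km.

5.45 km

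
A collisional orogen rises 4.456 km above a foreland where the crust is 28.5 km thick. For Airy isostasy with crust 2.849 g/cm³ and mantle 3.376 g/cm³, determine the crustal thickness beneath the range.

Root depth r = h ρ_c / (ρ_m − ρ_c) = 4.456 km × 2.849 / 0.527 = 24.09 km.
Total thickness = T + h + r = 28.5 km + 4.456 km + 24.09 km = 57 km.

57 km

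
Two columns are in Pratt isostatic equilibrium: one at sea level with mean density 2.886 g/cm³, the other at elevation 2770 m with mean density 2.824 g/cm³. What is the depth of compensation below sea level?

ρ_ref D = ρ (D + h) → D (ρ_ref − ρ) = ρ h.
D = ρ h/(ρ_ref − ρ) = 2.824 × 2770 m/(2.886 − 2.824) = 126000 m.

126000 m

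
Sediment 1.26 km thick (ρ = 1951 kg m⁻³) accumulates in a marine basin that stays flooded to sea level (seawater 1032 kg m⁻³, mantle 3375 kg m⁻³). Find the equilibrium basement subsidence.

Submarine loading: the sediment displaces seawater, and the subsidence is in turn flooded, so s (ρ_m − ρ_w) = t (ρ_sed − ρ_w).
s = 1.26 km × (1951 − 1032) / (3375 − 1032) = 0.494 km.

0.494 km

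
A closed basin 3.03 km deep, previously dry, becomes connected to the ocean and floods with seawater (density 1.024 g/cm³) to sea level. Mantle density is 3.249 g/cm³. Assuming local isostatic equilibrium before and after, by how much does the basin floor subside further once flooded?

After flooding the water column is d + s deep. Its weight must equal the weight of mantle displaced by the extra subsidence s: (d + s) ρ_w = s ρ_m.
s = d ρ_w / (ρ_m − ρ_w) = 3.03 km × 1.024/(3.249 − 1.024) = 1.39 km.

1.39 km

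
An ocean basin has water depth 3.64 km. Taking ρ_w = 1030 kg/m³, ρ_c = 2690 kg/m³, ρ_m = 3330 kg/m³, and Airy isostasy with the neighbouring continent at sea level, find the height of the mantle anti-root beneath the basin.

9.44 km

In Airy isostatic equilibrium: replacing crust with seawater at the top is compensated by replacing crust with mantle at the base: d (ρ_c − ρ_w) = a (ρ_m − ρ_c).
a = d (ρ_c − ρ_w)/(ρ_m − ρ_c) = 3.64 km × 1660/640 = 9.44 km.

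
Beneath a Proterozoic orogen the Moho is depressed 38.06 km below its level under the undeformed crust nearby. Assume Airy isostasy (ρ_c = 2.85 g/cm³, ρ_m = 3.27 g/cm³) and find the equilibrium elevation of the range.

For local isostatic compensation: ρ_c h = (ρ_m − ρ_c) r.
h = r (ρ_m − ρ_c) / ρ_c = 38.06 km × (3.27 − 2.85) / 2.85 = 5.61 km.

5.61 km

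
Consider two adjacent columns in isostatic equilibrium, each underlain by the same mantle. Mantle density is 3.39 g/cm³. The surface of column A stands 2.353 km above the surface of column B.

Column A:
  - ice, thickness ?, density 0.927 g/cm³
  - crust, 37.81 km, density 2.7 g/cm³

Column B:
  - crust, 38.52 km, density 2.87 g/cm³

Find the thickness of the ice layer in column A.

Take the compensation level at the base of the deeper column (depth z_c below the surface of column A) and equate Σ ρ_i t_i down to z_c; mantle fills any gap and the z_c terms cancel.
Column A: x×0.927 + 37.81×2.7 + (z_c − 37.81 − x)×3.39
Column B: 2.353×0 + 38.52×2.87 + (z_c − 2.353 − 38.52)×3.39
The z_c×3.39 term appears on both sides and cancels. Collect the known terms of each column as K = Σ(ρt)_known − 3.39 × (depth of known layers): K_A = 102.087 − 3.39×37.81 = −26.0889; K_B = 110.5524 − 3.39×(2.353 + 38.52) = −28.00707.
Balance: K_A − x×(3.39 − 0.927) = K_B, so x = (K_A − K_B)/(3.39 − 0.927) = 1.91817/2.463 = 0.779 km.

0.779 km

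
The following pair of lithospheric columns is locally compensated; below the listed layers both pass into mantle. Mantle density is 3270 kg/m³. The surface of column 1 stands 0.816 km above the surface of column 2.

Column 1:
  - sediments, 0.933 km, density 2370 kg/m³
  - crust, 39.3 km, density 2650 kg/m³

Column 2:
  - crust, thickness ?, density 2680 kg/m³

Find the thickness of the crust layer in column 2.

38.2 km

Take the compensation level at the base of the deeper column (depth z_c below the surface of column 1) and equate Σ ρ_i t_i down to z_c; mantle fills any gap and the z_c terms cancel.
Column 1: 0.933×2370 + 39.3×2650 + (z_c − 40.233)×3270
Column 2: 0.816×0 + x×2680 + (z_c − 0.816 − 0 − x)×3270
The z_c×3270 term appears on both sides and cancels. Collect the known terms of each column as K = Σ(ρt)_known − 3270 × (depth of known layers): K_1 = 106356.21 − 3270×40.233 = −25205.7; K_2 = 0 − 3270×(0.816 + 0) = −2668.32.
Balance: K_1 = K_2 − x×(3270 − 2680), so x = (K_2 − K_1)/(3270 − 2680) = 22537.4/590 = 38.2 km.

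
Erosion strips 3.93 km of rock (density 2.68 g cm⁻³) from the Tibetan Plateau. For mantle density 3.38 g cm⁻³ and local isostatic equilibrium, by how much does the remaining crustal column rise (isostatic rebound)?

3.12 km

Unloading: uplift u = e ρ_c/ρ_m = 3.93 km × 2.68/3.38 = 3.12 km.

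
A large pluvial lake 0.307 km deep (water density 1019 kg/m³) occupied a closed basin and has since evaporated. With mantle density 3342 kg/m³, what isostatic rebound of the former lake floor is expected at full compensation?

0.0936 km

u = d ρ_w/ρ_m = 0.307 km × 1019/3342 = 0.0936 km.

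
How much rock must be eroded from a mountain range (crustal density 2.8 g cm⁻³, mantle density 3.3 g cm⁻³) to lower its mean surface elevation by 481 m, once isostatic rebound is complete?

Net drop Δ = e − u = e − e ρ_c/ρ_m = e (ρ_m − ρ_c)/ρ_m.
e = Δ ρ_m/(ρ_m − ρ_c) = 481 m × 3.3/0.5 = 3170 m.

3170 m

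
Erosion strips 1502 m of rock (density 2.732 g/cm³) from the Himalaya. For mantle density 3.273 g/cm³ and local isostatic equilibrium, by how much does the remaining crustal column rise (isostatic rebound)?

Unloading: uplift u = e ρ_c/ρ_m = 1502 m × 2.732/3.273 = 1250 m.

1250 m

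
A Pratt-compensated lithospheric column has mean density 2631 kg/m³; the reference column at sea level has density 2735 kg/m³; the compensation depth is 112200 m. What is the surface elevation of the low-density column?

ρ_ref D = ρ (D + h) → h = D (ρ_ref − ρ)/ρ.
h = 112200 m × (2735 − 2631)/2631 = 4440 m.

4440 m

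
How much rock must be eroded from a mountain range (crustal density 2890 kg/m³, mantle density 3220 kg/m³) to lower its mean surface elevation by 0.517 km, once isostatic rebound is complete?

5.04 km

Net drop Δ = e − u = e − e ρ_c/ρ_m = e (ρ_m − ρ_c)/ρ_m.
e = Δ ρ_m/(ρ_m − ρ_c) = 0.517 km × 3220/330 = 5.04 km.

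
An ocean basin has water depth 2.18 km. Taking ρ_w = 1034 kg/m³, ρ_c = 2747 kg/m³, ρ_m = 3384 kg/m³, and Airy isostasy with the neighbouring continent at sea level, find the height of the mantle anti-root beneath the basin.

Equating mass per unit area of the two columns: replacing crust with seawater at the top is compensated by replacing crust with mantle at the base: d (ρ_c − ρ_w) = a (ρ_m − ρ_c).
a = d (ρ_c − ρ_w)/(ρ_m − ρ_c) = 2.18 km × 1713/637 = 5.86 km.

5.86 km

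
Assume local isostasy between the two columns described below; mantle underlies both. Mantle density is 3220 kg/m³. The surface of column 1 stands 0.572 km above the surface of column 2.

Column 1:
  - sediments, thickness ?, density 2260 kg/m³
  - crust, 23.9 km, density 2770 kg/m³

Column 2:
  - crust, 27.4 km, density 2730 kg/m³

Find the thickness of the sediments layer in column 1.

4.7 km

Take the compensation level at the base of the deeper column (depth z_c below the surface of column 1) and equate Σ ρ_i t_i down to z_c; mantle fills any gap and the z_c terms cancel.
Column 1: x×2260 + 23.9×2770 + (z_c − 23.9 − x)×3220
Column 2: 0.572×0 + 27.4×2730 + (z_c − 0.572 − 27.4)×3220
The z_c×3220 term appears on both sides and cancels. Collect the known terms of each column as K = Σ(ρt)_known − 3220 × (depth of known layers): K_1 = 66203 − 3220×23.9 = −10755; K_2 = 74802 − 3220×(0.572 + 27.4) = −15267.84.
Balance: K_1 − x×(3220 − 2260) = K_2, so x = (K_1 − K_2)/(3220 − 2260) = 4512.84/960 = 4.7 km.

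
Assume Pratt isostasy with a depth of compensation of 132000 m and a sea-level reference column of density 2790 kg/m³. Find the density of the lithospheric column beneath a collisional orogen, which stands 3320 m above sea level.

2720 kg/m³

Pratt balance: ρ_ref D = ρ (D + h).
ρ = ρ_ref D/(D + h) = 2790 × 132000 m/(132000 m + 3320 m) = 2720 kg/m³.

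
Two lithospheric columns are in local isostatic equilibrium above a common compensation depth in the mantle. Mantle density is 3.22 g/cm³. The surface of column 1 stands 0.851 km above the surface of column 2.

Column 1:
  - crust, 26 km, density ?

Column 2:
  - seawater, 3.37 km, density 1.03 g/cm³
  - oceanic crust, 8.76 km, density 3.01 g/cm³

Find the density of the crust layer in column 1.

2.76 g/cm³

Take the compensation level at the base of the deeper column (depth z_c below the surface of column 1) and equate Σ ρ_i t_i down to z_c; mantle fills any gap and the z_c terms cancel.
Column 1: 26×ρ + (z_c − 26)×3.22
Column 2: 0.851×0 + 3.37×1.03 + 8.76×3.01 + (z_c − 0.851 − 12.13)×3.22
The z_c×3.22 term appears on both sides and cancels. Collect the known terms of each column as K = Σ(ρt)_known − 3.22 × (depth of known layers): K_1 = 0 − 3.22×26 = −83.72; K_2 = 29.8387 − 3.22×(0.851 + 12.13) = −11.96012.
Balance: K_1 + 26×ρ = K_2, so ρ = (K_2 − K_1)/26 = 71.7599/26 = 2.76 g/cm³.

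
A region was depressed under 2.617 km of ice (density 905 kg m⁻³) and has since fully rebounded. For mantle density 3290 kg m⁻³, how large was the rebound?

Removing the load lets mantle flow back in; uplift u satisfies ρ_ice t = ρ_m u.
u = t ρ_ice/ρ_m = 2.617 km × 905/3290 = 0.72 km.

0.72 km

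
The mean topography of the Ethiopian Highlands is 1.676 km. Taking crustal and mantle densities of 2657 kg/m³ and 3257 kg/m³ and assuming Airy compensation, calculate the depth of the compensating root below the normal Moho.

In Airy isostatic equilibrium: the weight of the topography is balanced by the buoyancy of the root, ρ_c h = (ρ_m − ρ_c) r.
r = h · ρ_c / (ρ_m − ρ_c) = 1.676 km × 2657 / (3257 − 2657) = 7.42 km.

7.42 km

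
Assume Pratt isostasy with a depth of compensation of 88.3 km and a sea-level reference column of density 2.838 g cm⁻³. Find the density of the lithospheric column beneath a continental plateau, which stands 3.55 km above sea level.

Pratt balance: ρ_ref D = ρ (D + h).
ρ = ρ_ref D/(D + h) = 2.838 × 88.3 km/(88.3 km + 3.55 km) = 2.73 g cm⁻³.

2.73 g cm⁻³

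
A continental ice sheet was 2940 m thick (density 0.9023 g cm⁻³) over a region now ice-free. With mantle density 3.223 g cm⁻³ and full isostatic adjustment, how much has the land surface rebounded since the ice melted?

823 m

Removing the load lets mantle flow back in; uplift u satisfies ρ_ice t = ρ_m u.
u = t ρ_ice/ρ_m = 2940 m × 0.9023/3.223 = 823 m.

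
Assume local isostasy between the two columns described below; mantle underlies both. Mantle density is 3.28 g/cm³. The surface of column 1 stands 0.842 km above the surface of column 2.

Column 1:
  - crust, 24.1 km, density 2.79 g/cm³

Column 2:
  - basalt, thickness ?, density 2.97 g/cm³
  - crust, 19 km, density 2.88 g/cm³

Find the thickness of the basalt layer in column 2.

4.67 km

Take the compensation level at the base of the deeper column (depth z_c below the surface of column 1) and equate Σ ρ_i t_i down to z_c; mantle fills any gap and the z_c terms cancel.
Column 1: 24.1×2.79 + (z_c − 24.1)×3.28
Column 2: 0.842×0 + x×2.97 + 19×2.88 + (z_c − 0.842 − 19 − x)×3.28
The z_c×3.28 term appears on both sides and cancels. Collect the known terms of each column as K = Σ(ρt)_known − 3.28 × (depth of known layers): K_1 = 67.239 − 3.28×24.1 = −11.809; K_2 = 54.72 − 3.28×(0.842 + 19) = −10.36176.
Balance: K_1 = K_2 − x×(3.28 − 2.97), so x = (K_2 − K_1)/(3.28 − 2.97) = 1.44724/0.31 = 4.67 km.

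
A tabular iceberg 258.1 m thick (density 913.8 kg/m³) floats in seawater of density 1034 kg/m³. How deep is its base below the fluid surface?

228 m

Draft d = t ρ_obj/ρ_fluid = 258.1 m × 913.8/1034 = 228 m.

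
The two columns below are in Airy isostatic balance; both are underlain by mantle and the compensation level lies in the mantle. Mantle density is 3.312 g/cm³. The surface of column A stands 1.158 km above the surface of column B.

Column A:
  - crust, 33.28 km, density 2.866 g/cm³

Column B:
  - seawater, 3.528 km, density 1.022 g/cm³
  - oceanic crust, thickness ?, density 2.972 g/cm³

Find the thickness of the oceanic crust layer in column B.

Take the compensation level at the base of the deeper column (depth z_c below the surface of column A) and equate Σ ρ_i t_i down to z_c; mantle fills any gap and the z_c terms cancel.
Column A: 33.28×2.866 + (z_c − 33.28)×3.312
Column B: 1.158×0 + 3.528×1.022 + x×2.972 + (z_c − 1.158 − 3.528 − x)×3.312
The z_c×3.312 term appears on both sides and cancels. Collect the known terms of each column as K = Σ(ρt)_known − 3.312 × (depth of known layers): K_A = 95.38048 − 3.312×33.28 = −14.84288; K_B = 3.605616 − 3.312×(1.158 + 3.528) = −11.914416.
Balance: K_A = K_B − x×(3.312 − 2.972), so x = (K_B − K_A)/(3.312 − 2.972) = 2.92846/0.34 = 8.61 km.

8.61 km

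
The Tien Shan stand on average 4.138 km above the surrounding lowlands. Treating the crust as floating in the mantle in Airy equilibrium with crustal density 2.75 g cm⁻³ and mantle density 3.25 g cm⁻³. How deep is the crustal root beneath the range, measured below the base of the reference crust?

In Airy isostatic equilibrium: the weight of the topography is balanced by the buoyancy of the root, ρ_c h = (ρ_m − ρ_c) r.
r = h · ρ_c / (ρ_m − ρ_c) = 4.138 km × 2.75 / (3.25 − 2.75) = 22.8 km.

22.8 km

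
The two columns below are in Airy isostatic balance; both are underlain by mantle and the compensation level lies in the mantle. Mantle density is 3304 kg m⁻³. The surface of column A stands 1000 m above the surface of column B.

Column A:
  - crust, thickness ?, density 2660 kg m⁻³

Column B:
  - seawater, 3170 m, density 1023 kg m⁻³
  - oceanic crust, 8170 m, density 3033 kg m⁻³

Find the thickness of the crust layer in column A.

19800 m

Take the compensation level at the base of the deeper column (depth z_c below the surface of column A) and equate Σ ρ_i t_i down to z_c; mantle fills any gap and the z_c terms cancel.
Column A: x×2660 + (z_c − 0 − x)×3304
Column B: 1000×0 + 3170×1023 + 8170×3033 + (z_c − 1000 − 11340)×3304
The z_c×3304 term appears on both sides and cancels. Collect the known terms of each column as K = Σ(ρt)_known − 3304 × (depth of known layers): K_A = 0 − 3304×0 = 0; K_B = 28022520 − 3304×(1000 + 11340) = −12748840.
Balance: K_A − x×(3304 − 2660) = K_B, so x = (K_A − K_B)/(3304 − 2660) = 12748800/644 = 19800 m.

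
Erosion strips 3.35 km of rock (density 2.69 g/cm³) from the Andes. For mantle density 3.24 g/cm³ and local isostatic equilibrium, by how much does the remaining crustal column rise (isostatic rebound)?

Unloading: uplift u = e ρ_c/ρ_m = 3.35 km × 2.69/3.24 = 2.78 km.

2.78 km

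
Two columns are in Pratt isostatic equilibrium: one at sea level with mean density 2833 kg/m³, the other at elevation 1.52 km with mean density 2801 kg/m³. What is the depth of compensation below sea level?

ρ_ref D = ρ (D + h) → D (ρ_ref − ρ) = ρ h.
D = ρ h/(ρ_ref − ρ) = 2801 × 1.52 km/(2833 − 2801) = 133 km.

133 km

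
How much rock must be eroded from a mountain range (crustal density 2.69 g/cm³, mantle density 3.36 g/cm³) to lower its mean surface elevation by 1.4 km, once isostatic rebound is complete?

Net drop Δ = e − u = e − e ρ_c/ρ_m = e (ρ_m − ρ_c)/ρ_m.
e = Δ ρ_m/(ρ_m − ρ_c) = 1.4 km × 3.36/0.67 = 7.02 km.

7.02 km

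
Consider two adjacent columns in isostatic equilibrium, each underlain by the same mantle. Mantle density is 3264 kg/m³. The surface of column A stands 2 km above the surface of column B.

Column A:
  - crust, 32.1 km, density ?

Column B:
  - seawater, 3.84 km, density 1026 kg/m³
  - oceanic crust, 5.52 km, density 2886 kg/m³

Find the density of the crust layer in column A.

2730 kg/m³

Take the compensation level at the base of the deeper column (depth z_c below the surface of column A) and equate Σ ρ_i t_i down to z_c; mantle fills any gap and the z_c terms cancel.
Column A: 32.1×ρ + (z_c − 32.1)×3264
Column B: 2×0 + 3.84×1026 + 5.52×2886 + (z_c − 2 − 9.36)×3264
The z_c×3264 term appears on both sides and cancels. Collect the known terms of each column as K = Σ(ρt)_known − 3264 × (depth of known layers): K_A = 0 − 3264×32.1 = −104774.4; K_B = 19870.56 − 3264×(2 + 9.36) = −17208.48.
Balance: K_A + 32.1×ρ = K_B, so ρ = (K_B − K_A)/32.1 = 87565.9/32.1 = 2730 kg/m³.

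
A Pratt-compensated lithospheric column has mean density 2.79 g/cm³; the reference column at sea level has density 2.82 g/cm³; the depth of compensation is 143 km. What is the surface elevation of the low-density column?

ρ_ref D = ρ (D + h) → h = D (ρ_ref − ρ)/ρ.
h = 143 km × (2.82 − 2.79)/2.79 = 1.54 km.

1.54 km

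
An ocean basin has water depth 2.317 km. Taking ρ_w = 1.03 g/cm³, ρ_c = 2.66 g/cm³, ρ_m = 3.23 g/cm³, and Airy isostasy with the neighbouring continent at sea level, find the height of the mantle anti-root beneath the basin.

6.63 km

Isostatic balance requires: replacing crust with seawater at the top is compensated by replacing crust with mantle at the base: d (ρ_c − ρ_w) = a (ρ_m − ρ_c).
a = d (ρ_c − ρ_w)/(ρ_m − ρ_c) = 2.317 km × 1.63/0.57 = 6.63 km.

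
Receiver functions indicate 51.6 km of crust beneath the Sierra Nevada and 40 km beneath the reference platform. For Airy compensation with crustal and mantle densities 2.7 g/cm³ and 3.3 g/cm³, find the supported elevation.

Excess crust Δ = 51.6 km − 40 km = 11.6 km, split between elevation h and root r with h + r = Δ.
Airy balance ρ_c h = (ρ_m − ρ_c) r gives r = h ρ_c/(ρ_m − ρ_c), so h (1 + ρ_c/(ρ_m − ρ_c)) = Δ, i.e. h = Δ (ρ_m − ρ_c)/ρ_m.
h = 11.6 km × 0.6/3.3 = 2.11 km.

2.11 km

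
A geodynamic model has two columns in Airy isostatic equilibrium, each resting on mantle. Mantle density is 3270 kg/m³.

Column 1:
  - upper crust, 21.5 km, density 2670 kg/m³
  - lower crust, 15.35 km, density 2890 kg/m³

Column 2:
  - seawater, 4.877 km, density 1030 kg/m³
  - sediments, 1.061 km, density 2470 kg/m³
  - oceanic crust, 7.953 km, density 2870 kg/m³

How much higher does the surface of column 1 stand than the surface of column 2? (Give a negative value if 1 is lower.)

For any compensation level in the mantle, the mantle terms cancel and isostasy reduces to e = (Σt_1 − Σt_2) − (Σ(ρt)_1 − Σ(ρt)_2) / ρ_m.
Σt_1 = 36.85 km; Σt_2 = 13.891 km; Σ(ρt)_1 = 101766.5; Σ(ρt)_2 = 30469.09 (in km·kg/m³).
e = (36.85 − 13.891) − (101766.5 − 30469.09) / 3270 = 1.16 km.

1.16 km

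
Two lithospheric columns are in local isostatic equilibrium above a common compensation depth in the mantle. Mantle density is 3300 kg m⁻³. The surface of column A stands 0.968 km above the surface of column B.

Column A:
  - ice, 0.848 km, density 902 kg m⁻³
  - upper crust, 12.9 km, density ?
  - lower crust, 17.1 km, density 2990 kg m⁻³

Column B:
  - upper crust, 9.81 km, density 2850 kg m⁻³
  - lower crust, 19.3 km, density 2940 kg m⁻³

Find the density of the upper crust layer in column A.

Take the compensation level at the base of the deeper column (depth z_c below the surface of column A) and equate Σ ρ_i t_i down to z_c; mantle fills any gap and the z_c terms cancel.
Column A: 0.848×902 + 12.9×ρ + 17.1×2990 + (z_c − 30.848)×3300
Column B: 0.968×0 + 9.81×2850 + 19.3×2940 + (z_c − 0.968 − 29.11)×3300
The z_c×3300 term appears on both sides and cancels. Collect the known terms of each column as K = Σ(ρt)_known − 3300 × (depth of known layers): K_A = 51893.896 − 3300×30.848 = −49904.504; K_B = 84700.5 − 3300×(0.968 + 29.11) = −14556.9.
Balance: K_A + 12.9×ρ = K_B, so ρ = (K_B − K_A)/12.9 = 35347.6/12.9 = 2740 kg m⁻³.

2740 kg m⁻³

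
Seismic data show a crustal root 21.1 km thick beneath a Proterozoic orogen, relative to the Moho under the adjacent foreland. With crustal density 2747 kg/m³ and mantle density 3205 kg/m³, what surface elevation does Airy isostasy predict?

In Airy isostatic equilibrium: ρ_c h = (ρ_m − ρ_c) r.
h = r (ρ_m − ρ_c) / ρ_c = 21.1 km × (3205 − 2747) / 2747 = 3.52 km.

3.52 km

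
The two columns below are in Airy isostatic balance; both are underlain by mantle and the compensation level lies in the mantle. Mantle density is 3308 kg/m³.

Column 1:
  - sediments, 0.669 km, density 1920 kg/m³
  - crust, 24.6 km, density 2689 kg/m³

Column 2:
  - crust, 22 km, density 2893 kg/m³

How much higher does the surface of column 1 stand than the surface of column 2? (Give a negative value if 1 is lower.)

For any compensation level in the mantle, the mantle terms cancel and isostasy reduces to e = (Σt_1 − Σt_2) − (Σ(ρt)_1 − Σ(ρt)_2) / ρ_m.
Σt_1 = 25.269 km; Σt_2 = 22 km; Σ(ρt)_1 = 67433.88; Σ(ρt)_2 = 63646 (in km·kg/m³).
e = (25.269 − 22) − (67433.88 − 63646) / 3308 = 2.12 km.

2.12 km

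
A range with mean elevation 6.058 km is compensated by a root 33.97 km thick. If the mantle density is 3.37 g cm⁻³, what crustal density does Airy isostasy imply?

ρ_c h = (ρ_m − ρ_c) r → ρ_c (h + r) = ρ_m r → ρ_c = ρ_m r / (h + r).
ρ_c = 3.37 × 33.97 km / (6.058 km + 33.97 km) = 2.86 g cm⁻³.

2.86 g cm⁻³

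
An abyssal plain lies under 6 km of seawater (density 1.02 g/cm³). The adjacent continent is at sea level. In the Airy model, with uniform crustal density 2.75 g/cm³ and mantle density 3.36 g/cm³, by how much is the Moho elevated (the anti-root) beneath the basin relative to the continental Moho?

By Archimedes' principle applied to the lithosphere: replacing crust with seawater at the top is compensated by replacing crust with mantle at the base: d (ρ_c − ρ_w) = a (ρ_m − ρ_c).
a = d (ρ_c − ρ_w)/(ρ_m − ρ_c) = 6 km × 1.73/0.61 = 17 km.

17 km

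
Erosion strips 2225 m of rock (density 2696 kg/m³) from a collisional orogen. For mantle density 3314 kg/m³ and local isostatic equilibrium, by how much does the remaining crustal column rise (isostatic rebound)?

Unloading: uplift u = e ρ_c/ρ_m = 2225 m × 2696/3314 = 1810 m.

1810 m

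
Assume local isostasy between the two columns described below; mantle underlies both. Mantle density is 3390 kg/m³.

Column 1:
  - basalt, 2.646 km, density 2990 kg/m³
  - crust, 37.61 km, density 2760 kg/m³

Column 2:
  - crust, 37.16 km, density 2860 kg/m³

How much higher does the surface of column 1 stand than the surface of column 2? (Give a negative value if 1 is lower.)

1.49 km

For any compensation level in the mantle, the mantle terms cancel and isostasy reduces to e = (Σt_1 − Σt_2) − (Σ(ρt)_1 − Σ(ρt)_2) / ρ_m.
Σt_1 = 40.256 km; Σt_2 = 37.16 km; Σ(ρt)_1 = 111715.14; Σ(ρt)_2 = 106277.6 (in km·kg/m³).
e = (40.256 − 37.16) − (111715.14 − 106277.6) / 3390 = 1.49 km.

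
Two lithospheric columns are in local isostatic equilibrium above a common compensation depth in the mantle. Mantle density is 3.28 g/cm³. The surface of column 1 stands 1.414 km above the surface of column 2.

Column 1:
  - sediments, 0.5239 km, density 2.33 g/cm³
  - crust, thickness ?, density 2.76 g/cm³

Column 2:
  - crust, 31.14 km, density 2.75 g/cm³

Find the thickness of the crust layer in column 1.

39.7 km

Take the compensation level at the base of the deeper column (depth z_c below the surface of column 1) and equate Σ ρ_i t_i down to z_c; mantle fills any gap and the z_c terms cancel.
Column 1: 0.5239×2.33 + x×2.76 + (z_c − 0.5239 − x)×3.28
Column 2: 1.414×0 + 31.14×2.75 + (z_c − 1.414 − 31.14)×3.28
The z_c×3.28 term appears on both sides and cancels. Collect the known terms of each column as K = Σ(ρt)_known − 3.28 × (depth of known layers): K_1 = 1.220687 − 3.28×0.5239 = −0.497705; K_2 = 85.635 − 3.28×(1.414 + 31.14) = −21.14212.
Balance: K_1 − x×(3.28 − 2.76) = K_2, so x = (K_1 − K_2)/(3.28 − 2.76) = 20.6444/0.52 = 39.7 km.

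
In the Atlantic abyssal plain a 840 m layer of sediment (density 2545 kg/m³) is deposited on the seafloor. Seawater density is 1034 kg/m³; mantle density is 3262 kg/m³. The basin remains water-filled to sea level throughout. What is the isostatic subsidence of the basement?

570 m

Submarine loading: the sediment displaces seawater, and the subsidence is in turn flooded, so s (ρ_m − ρ_w) = t (ρ_sed − ρ_w).
s = 840 m × (2545 − 1034) / (3262 − 1034) = 570 m.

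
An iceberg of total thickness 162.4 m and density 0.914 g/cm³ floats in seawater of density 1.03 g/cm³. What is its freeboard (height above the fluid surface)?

Floating equilibrium: submerged depth d = t ρ_obj/ρ_fluid = 162.4 m × 0.914/1.03 = 144.1 m.
Freeboard = t − d = 162.4 m − 144.1 m = 18.3 m.

18.3 m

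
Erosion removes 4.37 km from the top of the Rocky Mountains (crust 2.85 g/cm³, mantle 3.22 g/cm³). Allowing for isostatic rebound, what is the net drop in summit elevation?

0.502 km

Rebound u = e ρ_c/ρ_m = 4.37 km × 2.85/3.22 = 3.868 km.
Net surface drop = e − u = 4.37 km − 3.868 km = e (ρ_m − ρ_c)/ρ_m = 0.502 km.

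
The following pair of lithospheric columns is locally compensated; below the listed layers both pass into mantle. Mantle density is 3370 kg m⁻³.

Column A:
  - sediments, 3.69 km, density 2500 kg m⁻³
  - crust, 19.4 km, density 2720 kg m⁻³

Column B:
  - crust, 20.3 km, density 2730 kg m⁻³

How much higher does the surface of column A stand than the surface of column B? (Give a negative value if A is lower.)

0.839 km

For any compensation level in the mantle, the mantle terms cancel and isostasy reduces to e = (Σt_A − Σt_B) − (Σ(ρt)_A − Σ(ρt)_B) / ρ_m.
Σt_A = 23.09 km; Σt_B = 20.3 km; Σ(ρt)_A = 61993; Σ(ρt)_B = 55419 (in km·kg m⁻³).
e = (23.09 − 20.3) − (61993 − 55419) / 3370 = 0.839 km.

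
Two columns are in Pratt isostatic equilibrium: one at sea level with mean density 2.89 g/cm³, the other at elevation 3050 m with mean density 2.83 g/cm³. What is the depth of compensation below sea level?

ρ_ref D = ρ (D + h) → D (ρ_ref − ρ) = ρ h.
D = ρ h/(ρ_ref − ρ) = 2.83 × 3050 m/(2.89 − 2.83) = 144000 m.

144000 m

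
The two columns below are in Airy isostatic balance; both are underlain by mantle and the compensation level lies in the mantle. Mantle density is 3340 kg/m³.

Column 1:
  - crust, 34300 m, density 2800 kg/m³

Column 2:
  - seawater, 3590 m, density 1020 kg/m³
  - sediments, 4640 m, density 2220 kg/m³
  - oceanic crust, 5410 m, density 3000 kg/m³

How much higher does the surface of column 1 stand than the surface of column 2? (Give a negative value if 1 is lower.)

For any compensation level in the mantle, the mantle terms cancel and isostasy reduces to e = (Σt_1 − Σt_2) − (Σ(ρt)_1 − Σ(ρt)_2) / ρ_m.
Σt_1 = 34300 m; Σt_2 = 13640 m; Σ(ρt)_1 = 96040000; Σ(ρt)_2 = 30192600 (in m·kg/m³).
e = (34300 − 13640) − (96040000 − 30192600) / 3340 = 945 m.

945 m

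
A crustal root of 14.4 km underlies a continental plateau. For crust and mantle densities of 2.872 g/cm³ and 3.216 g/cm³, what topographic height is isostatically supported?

Balancing pressure at the compensation depth: ρ_c h = (ρ_m − ρ_c) r.
h = r (ρ_m − ρ_c) / ρ_c = 14.4 km × (3.216 − 2.872) / 2.872 = 1.72 km.

1.72 km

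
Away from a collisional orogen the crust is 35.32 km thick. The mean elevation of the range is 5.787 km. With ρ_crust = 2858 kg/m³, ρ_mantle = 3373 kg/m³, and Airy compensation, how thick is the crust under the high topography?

73.2 km

Root depth r = h ρ_c / (ρ_m − ρ_c) = 5.787 km × 2858 / 515 = 32.12 km.
Total thickness = T + h + r = 35.32 km + 5.787 km + 32.12 km = 73.2 km.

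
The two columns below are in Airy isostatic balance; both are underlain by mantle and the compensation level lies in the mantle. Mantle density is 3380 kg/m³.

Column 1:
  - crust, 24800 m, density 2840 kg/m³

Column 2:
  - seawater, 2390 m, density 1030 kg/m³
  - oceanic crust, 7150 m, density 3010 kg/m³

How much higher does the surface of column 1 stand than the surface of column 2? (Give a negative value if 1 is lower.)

1520 m

For any compensation level in the mantle, the mantle terms cancel and isostasy reduces to e = (Σt_1 − Σt_2) − (Σ(ρt)_1 − Σ(ρt)_2) / ρ_m.
Σt_1 = 24800 m; Σt_2 = 9540 m; Σ(ρt)_1 = 70432000; Σ(ρt)_2 = 23983200 (in m·kg/m³).
e = (24800 − 9540) − (70432000 − 23983200) / 3380 = 1520 m.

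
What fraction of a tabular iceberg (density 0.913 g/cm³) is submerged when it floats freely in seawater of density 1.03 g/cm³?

Submerged fraction = ρ_obj/ρ_fluid = 0.913/1.03 = 0.886.

0.886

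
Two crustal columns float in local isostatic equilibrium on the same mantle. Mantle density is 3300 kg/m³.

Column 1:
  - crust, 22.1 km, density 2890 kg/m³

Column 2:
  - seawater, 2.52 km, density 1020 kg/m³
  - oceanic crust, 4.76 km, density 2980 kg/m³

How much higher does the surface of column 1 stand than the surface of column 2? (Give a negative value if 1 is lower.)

0.543 km

For any compensation level in the mantle, the mantle terms cancel and isostasy reduces to e = (Σt_1 − Σt_2) − (Σ(ρt)_1 − Σ(ρt)_2) / ρ_m.
Σt_1 = 22.1 km; Σt_2 = 7.28 km; Σ(ρt)_1 = 63869; Σ(ρt)_2 = 16755.2 (in km·kg/m³).
e = (22.1 − 7.28) − (63869 − 16755.2) / 3300 = 0.543 km.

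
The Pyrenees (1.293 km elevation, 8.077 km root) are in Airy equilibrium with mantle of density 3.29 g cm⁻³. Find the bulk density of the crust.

ρ_c h = (ρ_m − ρ_c) r → ρ_c (h + r) = ρ_m r → ρ_c = ρ_m r / (h + r).
ρ_c = 3.29 × 8.077 km / (1.293 km + 8.077 km) = 2.84 g cm⁻³.

2.84 g cm⁻³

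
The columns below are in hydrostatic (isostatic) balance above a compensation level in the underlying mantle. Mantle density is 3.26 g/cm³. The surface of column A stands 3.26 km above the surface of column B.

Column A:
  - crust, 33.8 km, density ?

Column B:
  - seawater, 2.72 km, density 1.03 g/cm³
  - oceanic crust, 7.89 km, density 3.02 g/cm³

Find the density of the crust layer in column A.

Take the compensation level at the base of the deeper column (depth z_c below the surface of column A) and equate Σ ρ_i t_i down to z_c; mantle fills any gap and the z_c terms cancel.
Column A: 33.8×ρ + (z_c − 33.8)×3.26
Column B: 3.26×0 + 2.72×1.03 + 7.89×3.02 + (z_c − 3.26 − 10.61)×3.26
The z_c×3.26 term appears on both sides and cancels. Collect the known terms of each column as K = Σ(ρt)_known − 3.26 × (depth of known layers): K_A = 0 − 3.26×33.8 = −110.188; K_B = 26.6294 − 3.26×(3.26 + 10.61) = −18.5868.
Balance: K_A + 33.8×ρ = K_B, so ρ = (K_B − K_A)/33.8 = 91.6012/33.8 = 2.71 g/cm³.

2.71 g/cm³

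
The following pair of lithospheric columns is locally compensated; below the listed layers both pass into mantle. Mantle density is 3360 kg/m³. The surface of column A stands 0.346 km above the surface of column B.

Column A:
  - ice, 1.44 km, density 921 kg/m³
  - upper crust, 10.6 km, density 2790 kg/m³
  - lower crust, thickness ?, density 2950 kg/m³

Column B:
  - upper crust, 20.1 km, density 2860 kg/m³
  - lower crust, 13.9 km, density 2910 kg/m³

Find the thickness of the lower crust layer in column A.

19.3 km

Take the compensation level at the base of the deeper column (depth z_c below the surface of column A) and equate Σ ρ_i t_i down to z_c; mantle fills any gap and the z_c terms cancel.
Column A: 1.44×921 + 10.6×2790 + x×2950 + (z_c − 12.04 − x)×3360
Column B: 0.346×0 + 20.1×2860 + 13.9×2910 + (z_c − 0.346 − 34)×3360
The z_c×3360 term appears on both sides and cancels. Collect the known terms of each column as K = Σ(ρt)_known − 3360 × (depth of known layers): K_A = 30900.24 − 3360×12.04 = −9554.16; K_B = 97935 − 3360×(0.346 + 34) = −17467.56.
Balance: K_A − x×(3360 − 2950) = K_B, so x = (K_A − K_B)/(3360 − 2950) = 7913.4/410 = 19.3 km.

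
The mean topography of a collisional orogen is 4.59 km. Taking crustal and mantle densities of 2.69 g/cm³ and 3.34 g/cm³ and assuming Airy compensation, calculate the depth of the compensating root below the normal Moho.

19 km

Isostatic balance requires: the weight of the topography is balanced by the buoyancy of the root, ρ_c h = (ρ_m − ρ_c) r.
r = h · ρ_c / (ρ_m − ρ_c) = 4.59 km × 2.69 / (3.34 − 2.69) = 19 km.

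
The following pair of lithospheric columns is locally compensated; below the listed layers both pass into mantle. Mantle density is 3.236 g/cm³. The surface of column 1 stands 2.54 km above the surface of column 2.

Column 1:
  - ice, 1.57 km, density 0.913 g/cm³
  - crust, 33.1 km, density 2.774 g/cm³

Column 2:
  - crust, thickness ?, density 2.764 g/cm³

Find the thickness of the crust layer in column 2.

22.7 km

Take the compensation level at the base of the deeper column (depth z_c below the surface of column 1) and equate Σ ρ_i t_i down to z_c; mantle fills any gap and the z_c terms cancel.
Column 1: 1.57×0.913 + 33.1×2.774 + (z_c − 34.67)×3.236
Column 2: 2.54×0 + x×2.764 + (z_c − 2.54 − 0 − x)×3.236
The z_c×3.236 term appears on both sides and cancels. Collect the known terms of each column as K = Σ(ρt)_known − 3.236 × (depth of known layers): K_1 = 93.25281 − 3.236×34.67 = −18.93931; K_2 = 0 − 3.236×(2.54 + 0) = −8.21944.
Balance: K_1 = K_2 − x×(3.236 − 2.764), so x = (K_2 − K_1)/(3.236 − 2.764) = 10.7199/0.472 = 22.7 km.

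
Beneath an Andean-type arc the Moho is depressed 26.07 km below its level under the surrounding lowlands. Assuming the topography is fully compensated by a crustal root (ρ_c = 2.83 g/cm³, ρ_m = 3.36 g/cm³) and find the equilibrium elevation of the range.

4.88 km

For local isostatic compensation: ρ_c h = (ρ_m − ρ_c) r.
h = r (ρ_m − ρ_c) / ρ_c = 26.07 km × (3.36 − 2.83) / 2.83 = 4.88 km.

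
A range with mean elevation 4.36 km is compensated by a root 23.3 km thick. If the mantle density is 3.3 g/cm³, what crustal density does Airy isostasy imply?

2.78 g/cm³

ρ_c h = (ρ_m − ρ_c) r → ρ_c (h + r) = ρ_m r → ρ_c = ρ_m r / (h + r).
ρ_c = 3.3 × 23.3 km / (4.36 km + 23.3 km) = 2.78 g/cm³.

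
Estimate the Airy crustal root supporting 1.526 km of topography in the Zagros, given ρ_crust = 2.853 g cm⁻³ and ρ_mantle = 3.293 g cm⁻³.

Balancing pressure at the compensation depth: the weight of the topography is balanced by the buoyancy of the root, ρ_c h = (ρ_m − ρ_c) r.
r = h · ρ_c / (ρ_m − ρ_c) = 1.526 km × 2.853 / (3.293 − 2.853) = 9.89 km.

9.89 km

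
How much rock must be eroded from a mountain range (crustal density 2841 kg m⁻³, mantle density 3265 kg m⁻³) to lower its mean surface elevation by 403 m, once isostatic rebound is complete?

3100 m

Net drop Δ = e − u = e − e ρ_c/ρ_m = e (ρ_m − ρ_c)/ρ_m.
e = Δ ρ_m/(ρ_m − ρ_c) = 403 m × 3265/424 = 3100 m.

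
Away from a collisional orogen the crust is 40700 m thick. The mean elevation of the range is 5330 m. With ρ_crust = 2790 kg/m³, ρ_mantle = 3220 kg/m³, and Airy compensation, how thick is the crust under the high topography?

Root depth r = h ρ_c / (ρ_m − ρ_c) = 5330 m × 2790 / 430 = 34580 m.
Total thickness = T + h + r = 40700 m + 5330 m + 34580 m = 80600 m.

80600 m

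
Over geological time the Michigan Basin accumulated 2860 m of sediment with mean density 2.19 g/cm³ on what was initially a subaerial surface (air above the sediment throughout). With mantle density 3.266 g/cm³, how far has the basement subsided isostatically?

Subaerial load: s = t ρ_sed / ρ_m = 2860 m × 2.19/3.266 = 1920 m.

1920 m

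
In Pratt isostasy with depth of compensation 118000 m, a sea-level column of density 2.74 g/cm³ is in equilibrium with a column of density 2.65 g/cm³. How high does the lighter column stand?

ρ_ref D = ρ (D + h) → h = D (ρ_ref − ρ)/ρ.
h = 118000 m × (2.74 − 2.65)/2.65 = 4010 m.

4010 m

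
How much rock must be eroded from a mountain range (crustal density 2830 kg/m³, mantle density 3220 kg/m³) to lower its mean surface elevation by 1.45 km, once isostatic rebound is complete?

12 km

Net drop Δ = e − u = e − e ρ_c/ρ_m = e (ρ_m − ρ_c)/ρ_m.
e = Δ ρ_m/(ρ_m − ρ_c) = 1.45 km × 3220/390 = 12 km.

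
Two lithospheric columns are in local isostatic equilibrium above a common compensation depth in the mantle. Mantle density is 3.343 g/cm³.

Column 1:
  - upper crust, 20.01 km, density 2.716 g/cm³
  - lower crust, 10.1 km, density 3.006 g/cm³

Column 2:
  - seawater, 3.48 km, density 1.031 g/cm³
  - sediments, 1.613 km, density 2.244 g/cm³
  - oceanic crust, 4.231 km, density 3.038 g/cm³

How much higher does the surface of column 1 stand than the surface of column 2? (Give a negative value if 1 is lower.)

For any compensation level in the mantle, the mantle terms cancel and isostasy reduces to e = (Σt_1 − Σt_2) − (Σ(ρt)_1 − Σ(ρt)_2) / ρ_m.
Σt_1 = 30.11 km; Σt_2 = 9.324 km; Σ(ρt)_1 = 84.70776; Σ(ρt)_2 = 20.06123 (in km·g/cm³).
e = (30.11 − 9.324) − (84.70776 − 20.06123) / 3.343 = 1.45 km.

1.45 km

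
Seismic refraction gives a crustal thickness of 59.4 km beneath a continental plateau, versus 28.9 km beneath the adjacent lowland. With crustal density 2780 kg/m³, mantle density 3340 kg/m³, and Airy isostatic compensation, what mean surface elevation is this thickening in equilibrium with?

5.11 km

Excess crust Δ = 59.4 km − 28.9 km = 30.5 km, split between elevation h and root r with h + r = Δ.
Airy balance ρ_c h = (ρ_m − ρ_c) r gives r = h ρ_c/(ρ_m − ρ_c), so h (1 + ρ_c/(ρ_m − ρ_c)) = Δ, i.e. h = Δ (ρ_m − ρ_c)/ρ_m.
h = 30.5 km × 560/3340 = 5.11 km.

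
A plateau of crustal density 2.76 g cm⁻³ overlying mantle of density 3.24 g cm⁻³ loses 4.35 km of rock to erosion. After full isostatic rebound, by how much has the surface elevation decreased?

0.644 km

Rebound u = e ρ_c/ρ_m = 4.35 km × 2.76/3.24 = 3.706 km.
Net surface drop = e − u = 4.35 km − 3.706 km = e (ρ_m − ρ_c)/ρ_m = 0.644 km.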